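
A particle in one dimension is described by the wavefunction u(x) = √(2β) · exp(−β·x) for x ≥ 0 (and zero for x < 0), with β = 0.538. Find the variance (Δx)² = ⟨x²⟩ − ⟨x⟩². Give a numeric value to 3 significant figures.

Compute ⟨x⟩ and ⟨x²⟩ separately, then (Δx)² = ⟨x²⟩ − ⟨x⟩².
Every integrand reduces to terms xʲ·e^(−2βx) on [0, ∞); use ∫₀^∞ xʲ·e^(−2βx) dx = j!/(2β)^(j+1).
⟨x⟩ = 0.92937 and ⟨x²⟩ = 1.7274.
(Δx)² = 1.7274 − (0.92937)² = 0.86372.

0.864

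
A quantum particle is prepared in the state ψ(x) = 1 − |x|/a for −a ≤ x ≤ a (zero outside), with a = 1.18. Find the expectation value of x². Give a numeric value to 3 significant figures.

⟨x²⟩ = ∫ x²·|ψ|² dx / ∫|ψ|² dx (integrals over the domain).
ψ is even, so ∫ over [−a, a] = 2∫₀ᵃ with ψ = 1 − x/a there: ∫₀ᵃ (1 − x/a)² dx = a/3, ∫₀ᵃ x²(1 − x/a)² dx = a³/30, ∫₀ᵃ x⁴(1 − x/a)² dx = a⁵/105.
State is unnormalized: ∫|ψ|² dx = 0.78667, and ∫ψ*·x²·ψ dx = 0.10954, so ⟨x²⟩ = 0.10954 / 0.78667.
⟨x²⟩ = 0.13924.

0.139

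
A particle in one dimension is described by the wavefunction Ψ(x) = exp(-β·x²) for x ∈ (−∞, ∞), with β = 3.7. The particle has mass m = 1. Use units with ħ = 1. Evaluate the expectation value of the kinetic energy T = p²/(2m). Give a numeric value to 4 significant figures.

1.850

T = −(ħ²/2m) d²/dx², so ⟨T⟩ = −(ħ²/2m) ∫ Ψ*·Ψ'' dx / ∫|Ψ|² dx; with m = 1.
Gaussian moments: ∫x^(2j)·e^(−2βx²) dx = (2j−1)!!/(4β)^j · √(π/(2β)), odd powers integrate to 0; here √(π/(2β)) = 0.65157. Derivatives: d/dx e^(−βx²) = −2βx·e^(−βx²), d²/dx² e^(−βx²) = (4β²x² − 2β)·e^(−βx²).
State is unnormalized: ∫|Ψ|² dx = 0.65157, and ∫Ψ*·(−ħ²/2m · Ψ'') dx = 1.2054, so ⟨T⟩ = 1.2054 / 0.65157.
⟨T⟩ = 1.8500.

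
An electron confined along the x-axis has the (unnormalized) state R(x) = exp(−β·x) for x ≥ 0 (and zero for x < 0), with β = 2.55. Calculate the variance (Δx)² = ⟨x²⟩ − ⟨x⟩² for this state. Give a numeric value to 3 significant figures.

Compute ⟨x⟩ and ⟨x²⟩ separately, then (Δx)² = ⟨x²⟩ − ⟨x⟩².
Every integrand reduces to terms xʲ·e^(−2βx) on [0, ∞); use ∫₀^∞ xʲ·e^(−2βx) dx = j!/(2β)^(j+1).
Normalization: ∫|R|² dx = 0.19608.
⟨x⟩ = 0.19608 and ⟨x²⟩ = 0.076894.
(Δx)² = 0.076894 − (0.19608)² = 0.038447.

0.0384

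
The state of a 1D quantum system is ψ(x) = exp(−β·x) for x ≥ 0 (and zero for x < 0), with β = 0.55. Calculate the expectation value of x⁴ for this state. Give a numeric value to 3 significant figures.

16.4

⟨x⁴⟩ = ∫ x⁴·|ψ|² dx / ∫|ψ|² dx (integrals over the domain).
Every integrand reduces to terms xʲ·e^(−2βx) on [0, ∞); use ∫₀^∞ xʲ·e^(−2βx) dx = j!/(2β)^(j+1).
State is unnormalized: ∫|ψ|² dx = 0.90909, and ∫ψ*·x⁴·ψ dx = 14.902, so ⟨x⁴⟩ = 14.902 / 0.90909.
⟨x⁴⟩ = 16.392.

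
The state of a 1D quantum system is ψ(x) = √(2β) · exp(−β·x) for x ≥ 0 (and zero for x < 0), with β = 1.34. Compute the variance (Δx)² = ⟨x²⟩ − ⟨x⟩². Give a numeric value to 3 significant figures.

Compute ⟨x⟩ and ⟨x²⟩ separately, then (Δx)² = ⟨x²⟩ − ⟨x⟩².
Every integrand reduces to terms xʲ·e^(−2βx) on [0, ∞); use ∫₀^∞ xʲ·e^(−2βx) dx = j!/(2β)^(j+1).
⟨x⟩ = 0.37313 and ⟨x²⟩ = 0.27846.
(Δx)² = 0.27846 − (0.37313)² = 0.13923.

0.139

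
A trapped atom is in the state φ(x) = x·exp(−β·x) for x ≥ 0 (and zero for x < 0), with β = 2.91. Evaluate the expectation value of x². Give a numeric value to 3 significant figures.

⟨x²⟩ = ∫ x²·|φ|² dx / ∫|φ|² dx (integrals over the domain).
Every integrand reduces to terms xʲ·e^(−2βx) on [0, ∞); use ∫₀^∞ xʲ·e^(−2βx) dx = j!/(2β)^(j+1).
State is unnormalized: ∫|φ|² dx = 0.010145, and ∫φ*·x²·φ dx = 0.0035942, so ⟨x²⟩ = 0.0035942 / 0.010145.
⟨x²⟩ = 0.35427.

0.354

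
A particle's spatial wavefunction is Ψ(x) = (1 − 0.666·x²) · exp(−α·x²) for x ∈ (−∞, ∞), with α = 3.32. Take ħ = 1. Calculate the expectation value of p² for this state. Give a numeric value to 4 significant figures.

4.091

p² Ψ = −ħ² d²Ψ/dx²; ⟨p²⟩ = −ħ² ∫ Ψ*·Ψ'' dx / ∫|Ψ|² dx.
Expand each integrand as polynomial × e^(−2αx²) and use ∫x^(2j)·e^(−2αx²) dx = (2j−1)!!/(4α)^j · √(π/(2α)), odd powers → 0; here √(π/(2α)) = 0.68785. Differentiate with the product rule, d/dx e^(−αx²) = −2αx·e^(−αx²).
State is unnormalized: ∫|Ψ|² dx = 0.62404, and ∫Ψ*·(−ħ² Ψ'') dx = 2.5529, so ⟨p²⟩ = 2.5529 / 0.62404.
⟨p²⟩ = 4.0909.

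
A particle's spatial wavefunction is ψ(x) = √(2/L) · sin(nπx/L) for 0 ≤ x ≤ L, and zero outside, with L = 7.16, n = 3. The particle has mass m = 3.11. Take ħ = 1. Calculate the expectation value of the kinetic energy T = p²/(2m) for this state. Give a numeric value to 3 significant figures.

T = −(ħ²/2m) d²/dx², so ⟨T⟩ = −(ħ²/2m) ∫ ψ*·ψ'' dx; with m = 3.11.
d/dx sin(nπx/L) = (nπ/L)·cos(nπx/L) and d²/dx² sin(nπx/L) = −(nπ/L)²·sin(nπx/L); on 0 ≤ x ≤ L, ∫sin²(nπx/L) dx = L/2 and ∫sin(nπx/L)·cos(nπx/L) dx = 0.
⟨T⟩ = 0.27856.

0.279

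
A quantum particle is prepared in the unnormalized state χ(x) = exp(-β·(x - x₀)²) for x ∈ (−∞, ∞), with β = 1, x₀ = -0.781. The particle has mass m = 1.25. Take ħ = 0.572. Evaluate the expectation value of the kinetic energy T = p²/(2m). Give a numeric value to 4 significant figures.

T = −(ħ²/2m) d²/dx², so ⟨T⟩ = −(ħ²/2m) ∫ χ*·χ'' dx / ∫|χ|² dx; with m = 1.25.
Gaussian moments (u = x − x₀): ∫u^(2j)·e^(−2βu²) du = (2j−1)!!/(4β)^j · √(π/(2β)), odd powers integrate to 0; here √(π/(2β)) = 1.2533. Derivatives: d/dx e^(−βu²) = −2βu·e^(−βu²), d²/dx² e^(−βu²) = (4β²u² − 2β)·e^(−βu²).
State is unnormalized: ∫|χ|² dx = 1.2533, and ∫χ*·(−ħ²/2m · χ'') dx = 0.16403, so ⟨T⟩ = 0.16403 / 1.2533.
⟨T⟩ = 0.13087.

0.1309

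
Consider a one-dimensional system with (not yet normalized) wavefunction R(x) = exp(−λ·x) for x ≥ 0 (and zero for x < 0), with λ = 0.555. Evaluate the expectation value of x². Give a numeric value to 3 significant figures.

⟨x²⟩ = ∫ x²·|R|² dx / ∫|R|² dx (integrals over the domain).
Every integrand reduces to terms xʲ·e^(−2λx) on [0, ∞); use ∫₀^∞ xʲ·e^(−2λx) dx = j!/(2λ)^(j+1).
State is unnormalized: ∫|R|² dx = 0.90090, and ∫R*·x²·R dx = 1.4624, so ⟨x²⟩ = 1.4624 / 0.90090.
⟨x²⟩ = 1.6232.

1.62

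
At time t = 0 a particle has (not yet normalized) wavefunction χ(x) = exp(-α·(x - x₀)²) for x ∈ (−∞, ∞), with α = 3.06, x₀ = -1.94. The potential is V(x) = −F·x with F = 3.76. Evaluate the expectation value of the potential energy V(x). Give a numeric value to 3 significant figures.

7.29

⟨V⟩ = ∫ V(x)·|χ|² dx / ∫|χ|² dx.
Gaussian moments (u = x − x₀): ∫u^(2j)·e^(−2αu²) du = (2j−1)!!/(4α)^j · √(π/(2α)), odd powers integrate to 0; here √(π/(2α)) = 0.71647.
State is unnormalized: ∫|χ|² dx = 0.71647, and ∫χ*·V(x)·χ dx = 5.2262, so ⟨V⟩ = 5.2262 / 0.71647.
⟨V⟩ = 7.2944.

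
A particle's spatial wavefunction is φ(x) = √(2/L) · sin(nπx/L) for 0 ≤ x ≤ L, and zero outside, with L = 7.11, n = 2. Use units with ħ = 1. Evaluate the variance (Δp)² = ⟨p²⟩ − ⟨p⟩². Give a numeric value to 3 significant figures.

0.781

Compute ⟨p⟩ and ⟨p²⟩ separately; (Δp)² = ⟨p²⟩ − ⟨p⟩².
d/dx sin(nπx/L) = (nπ/L)·cos(nπx/L) and d²/dx² sin(nπx/L) = −(nπ/L)²·sin(nπx/L); on 0 ≤ x ≤ L, ∫sin²(nπx/L) dx = L/2 and ∫sin(nπx/L)·cos(nπx/L) dx = 0.
⟨p⟩ = 0.0000 and ⟨p²⟩ = 0.78095.
(Δp)² = 0.78095 − (0.0000)² = 0.78095.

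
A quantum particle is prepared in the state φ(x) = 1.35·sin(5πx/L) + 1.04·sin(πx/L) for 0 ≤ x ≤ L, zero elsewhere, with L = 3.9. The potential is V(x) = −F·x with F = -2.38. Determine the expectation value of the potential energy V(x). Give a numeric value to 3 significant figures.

4.64

⟨V⟩ = ∫ V(x)·|φ|² dx / ∫|φ|² dx.
On 0 ≤ x ≤ L (j ≠ l): ∫sin²(jπx/L) dx = L/2, ∫sin(jπx/L)·sin(lπx/L) dx = 0; diagonal moments ∫x·sin²(jπx/L) dx = L²/4, ∫x²·sin²(jπx/L) dx = L³·(1/6 − 1/(4j²π²)); cross terms ∫x·sin(jπx/L)·sin(lπx/L) dx = 0 for j + l even and −4jlL²/(π²(j² − l²)²) for j + l odd, ∫x²·sin(jπx/L)·sin(lπx/L) dx = (−1)^(j+l)·4jlL³/(π²(j² − l²)²); higher powers the same way via product-to-sum and parts.
State is unnormalized: ∫|φ|² dx = 5.6630, and ∫φ*·V(x)·φ dx = 26.282, so ⟨V⟩ = 26.282 / 5.6630.
⟨V⟩ = 4.6410.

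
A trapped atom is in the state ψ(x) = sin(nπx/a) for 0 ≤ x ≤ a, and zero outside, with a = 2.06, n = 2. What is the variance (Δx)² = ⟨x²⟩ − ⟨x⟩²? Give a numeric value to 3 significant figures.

Compute ⟨x⟩ and ⟨x²⟩ separately, then (Δx)² = ⟨x²⟩ − ⟨x⟩².
With sin²θ = (1 − cos2θ)/2 on 0 ≤ x ≤ a: ∫sin²(nπx/a) dx = a/2, ∫x·sin²(nπx/a) dx = a²/4, ∫x²·sin²(nπx/a) dx = a³·(1/6 − 1/(4n²π²)); higher powers xᵏ the same way, integrating xᵏ·cos(2nπx/a) by parts.
Normalization: ∫|ψ|² dx = 1.0300.
⟨x⟩ = 1.0300 and ⟨x²⟩ = 1.3608.
(Δx)² = 1.3608 − (1.0300)² = 0.29989.

0.300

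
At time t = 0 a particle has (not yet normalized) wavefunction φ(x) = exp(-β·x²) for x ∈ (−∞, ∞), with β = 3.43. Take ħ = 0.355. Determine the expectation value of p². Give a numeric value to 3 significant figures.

p² φ = −ħ² d²φ/dx²; ⟨p²⟩ = −ħ² ∫ φ*·φ'' dx / ∫|φ|² dx.
Gaussian moments: ∫x^(2j)·e^(−2βx²) dx = (2j−1)!!/(4β)^j · √(π/(2β)), odd powers integrate to 0; here √(π/(2β)) = 0.67673. Derivatives: d/dx e^(−βx²) = −2βx·e^(−βx²), d²/dx² e^(−βx²) = (4β²x² − 2β)·e^(−βx²).
State is unnormalized: ∫|φ|² dx = 0.67673, and ∫φ*·(−ħ² φ'') dx = 0.29253, so ⟨p²⟩ = 0.29253 / 0.67673.
⟨p²⟩ = 0.43227.

0.432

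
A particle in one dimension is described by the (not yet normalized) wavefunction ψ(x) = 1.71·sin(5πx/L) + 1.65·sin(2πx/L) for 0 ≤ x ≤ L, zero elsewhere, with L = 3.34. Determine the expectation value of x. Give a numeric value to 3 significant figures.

⟨x⟩ = ∫ x·|ψ|² dx / ∫|ψ|² dx (integrals over the domain).
On 0 ≤ x ≤ L (j ≠ l): ∫sin²(jπx/L) dx = L/2, ∫sin(jπx/L)·sin(lπx/L) dx = 0; diagonal moments ∫x·sin²(jπx/L) dx = L²/4, ∫x²·sin²(jπx/L) dx = L³·(1/6 − 1/(4j²π²)); cross terms ∫x·sin(jπx/L)·sin(lπx/L) dx = 0 for j + l even and −4jlL²/(π²(j² − l²)²) for j + l odd, ∫x²·sin(jπx/L)·sin(lπx/L) dx = (−1)^(j+l)·4jlL³/(π²(j² − l²)²); higher powers the same way via product-to-sum and parts.
State is unnormalized: ∫|ψ|² dx = 9.4298, and ∫ψ*·x·ψ dx = 15.169, so ⟨x⟩ = 15.169 / 9.4298.
⟨x⟩ = 1.6086.

1.61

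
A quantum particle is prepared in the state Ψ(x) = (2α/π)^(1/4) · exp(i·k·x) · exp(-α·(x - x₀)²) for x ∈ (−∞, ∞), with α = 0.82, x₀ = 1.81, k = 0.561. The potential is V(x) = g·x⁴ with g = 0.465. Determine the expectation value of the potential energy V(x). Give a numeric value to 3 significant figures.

7.91

⟨V⟩ = ∫ V(x)·|Ψ|² dx.
Gaussian moments (u = x − x₀): ∫u^(2j)·e^(−2αu²) du = (2j−1)!!/(4α)^j · √(π/(2α)), odd powers integrate to 0; here √(π/(2α)) = 1.3841.
⟨V⟩ = 7.9071.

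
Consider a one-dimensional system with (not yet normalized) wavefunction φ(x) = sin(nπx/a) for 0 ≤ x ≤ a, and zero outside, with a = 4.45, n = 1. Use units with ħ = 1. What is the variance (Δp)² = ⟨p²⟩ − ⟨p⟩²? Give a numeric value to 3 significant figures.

Compute ⟨p⟩ and ⟨p²⟩ separately; (Δp)² = ⟨p²⟩ − ⟨p⟩².
d/dx sin(nπx/a) = (nπ/a)·cos(nπx/a) and d²/dx² sin(nπx/a) = −(nπ/a)²·sin(nπx/a); on 0 ≤ x ≤ a, ∫sin²(nπx/a) dx = a/2 and ∫sin(nπx/a)·cos(nπx/a) dx = 0.
Normalization: ∫|φ|² dx = 2.2250.
⟨p⟩ = 0.0000 and ⟨p²⟩ = 0.49840.
(Δp)² = 0.49840 − (0.0000)² = 0.49840.

0.498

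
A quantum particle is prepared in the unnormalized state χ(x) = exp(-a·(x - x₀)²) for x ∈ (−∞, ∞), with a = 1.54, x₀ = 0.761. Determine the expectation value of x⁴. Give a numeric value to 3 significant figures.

⟨x⁴⟩ = ∫ x⁴·|χ|² dx / ∫|χ|² dx (integrals over the domain).
Gaussian moments (u = x − x₀): ∫u^(2j)·e^(−2au²) du = (2j−1)!!/(4a)^j · √(π/(2a)), odd powers integrate to 0; here √(π/(2a)) = 1.0099.
State is unnormalized: ∫|χ|² dx = 1.0099, and ∫χ*·x⁴·χ dx = 0.98826, so ⟨x⁴⟩ = 0.98826 / 1.0099.
⟨x⁴⟩ = 0.97852.

0.979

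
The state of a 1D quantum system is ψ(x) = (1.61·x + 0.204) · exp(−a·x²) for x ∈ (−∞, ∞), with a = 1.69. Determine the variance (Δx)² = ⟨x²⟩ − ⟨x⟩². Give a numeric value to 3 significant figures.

Compute ⟨x⟩ and ⟨x²⟩ separately, then (Δx)² = ⟨x²⟩ − ⟨x⟩².
Expand each integrand as polynomial × e^(−2ax²) and use ∫x^(2j)·e^(−2ax²) dx = (2j−1)!!/(4a)^j · √(π/(2a)), odd powers → 0; here √(π/(2a)) = 0.96409.
Normalization: ∫|ψ|² dx = 0.40980.
⟨x⟩ = 0.22861 and ⟨x²⟩ = 0.41482.
(Δx)² = 0.41482 − (0.22861)² = 0.36256.

0.363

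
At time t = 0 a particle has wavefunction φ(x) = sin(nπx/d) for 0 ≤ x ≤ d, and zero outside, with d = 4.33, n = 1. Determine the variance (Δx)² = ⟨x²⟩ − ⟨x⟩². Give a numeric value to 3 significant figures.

Compute ⟨x⟩ and ⟨x²⟩ separately, then (Δx)² = ⟨x²⟩ − ⟨x⟩².
With sin²θ = (1 − cos2θ)/2 on 0 ≤ x ≤ d: ∫sin²(nπx/d) dx = d/2, ∫x·sin²(nπx/d) dx = d²/4, ∫x²·sin²(nπx/d) dx = d³·(1/6 − 1/(4n²π²)); higher powers xᵏ the same way, integrating xᵏ·cos(2nπx/d) by parts.
Normalization: ∫|φ|² dx = 2.1650.
⟨x⟩ = 2.1650 and ⟨x²⟩ = 5.2998.
(Δx)² = 5.2998 − (2.1650)² = 0.61258.

0.613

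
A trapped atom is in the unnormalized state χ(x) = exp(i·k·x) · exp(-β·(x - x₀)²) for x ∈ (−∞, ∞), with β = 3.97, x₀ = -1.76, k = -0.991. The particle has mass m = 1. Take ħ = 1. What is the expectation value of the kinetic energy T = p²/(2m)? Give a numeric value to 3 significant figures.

2.48

T = −(ħ²/2m) d²/dx², so ⟨T⟩ = −(ħ²/2m) ∫ χ*·χ'' dx / ∫|χ|² dx; with m = 1.
Gaussian moments (u = x − x₀): ∫u^(2j)·e^(−2βu²) du = (2j−1)!!/(4β)^j · √(π/(2β)), odd powers integrate to 0; here √(π/(2β)) = 0.62902. Derivatives: χ′ = (ik − 2βu)·χ, χ″ = ((ik − 2βu)² − 2β)·χ; the odd-in-u pieces drop out.
State is unnormalized: ∫|χ|² dx = 0.62902, and ∫χ*·(−ħ²/2m · χ'') dx = 1.5575, so ⟨T⟩ = 1.5575 / 0.62902.
⟨T⟩ = 2.4760.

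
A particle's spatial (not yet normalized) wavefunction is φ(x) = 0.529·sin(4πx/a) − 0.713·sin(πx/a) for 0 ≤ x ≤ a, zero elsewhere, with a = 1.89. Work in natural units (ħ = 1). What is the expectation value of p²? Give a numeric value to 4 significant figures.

p² φ = −ħ² d²φ/dx²; ⟨p²⟩ = −ħ² ∫ φ*·φ'' dx / ∫|φ|² dx.
d²/dx² sin(jπx/a) = −(jπ/a)²·sin(jπx/a); on 0 ≤ x ≤ a, ∫sin²(jπx/a) dx = a/2 and ∫sin(jπx/a)·sin(lπx/a) dx = 0 for j ≠ l, so only diagonal terms survive in ∫|φ|² and ∫φ·φ″; ∫φ·φ′ dx = [φ²/2] between the walls = 0.
State is unnormalized: ∫|φ|² dx = 0.74486, and ∫φ*·(−ħ² φ'') dx = 13.018, so ⟨p²⟩ = 13.018 / 0.74486.
⟨p²⟩ = 17.477.

17.48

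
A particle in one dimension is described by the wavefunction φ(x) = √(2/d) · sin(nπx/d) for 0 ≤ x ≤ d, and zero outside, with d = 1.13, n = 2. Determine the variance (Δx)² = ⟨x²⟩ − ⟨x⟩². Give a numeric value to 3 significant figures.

0.0902

Compute ⟨x⟩ and ⟨x²⟩ separately, then (Δx)² = ⟨x²⟩ − ⟨x⟩².
With sin²θ = (1 − cos2θ)/2 on 0 ≤ x ≤ d: ∫sin²(nπx/d) dx = d/2, ∫x·sin²(nπx/d) dx = d²/4, ∫x²·sin²(nπx/d) dx = d³·(1/6 − 1/(4n²π²)); higher powers xᵏ the same way, integrating xᵏ·cos(2nπx/d) by parts.
⟨x⟩ = 0.56500 and ⟨x²⟩ = 0.40946.
(Δx)² = 0.40946 − (0.56500)² = 0.090236.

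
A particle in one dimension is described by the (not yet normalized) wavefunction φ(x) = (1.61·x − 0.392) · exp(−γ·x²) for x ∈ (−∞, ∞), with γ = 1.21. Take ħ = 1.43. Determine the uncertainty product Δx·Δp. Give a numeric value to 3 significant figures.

Δx = √(⟨x²⟩−⟨x⟩²), Δp = √(⟨p²⟩−⟨p⟩²).
Expand each integrand as polynomial × e^(−2γx²) and use ∫x^(2j)·e^(−2γx²) dx = (2j−1)!!/(4γ)^j · √(π/(2γ)), odd powers → 0; here √(π/(2γ)) = 1.1394. Differentiate with the product rule, d/dx e^(−γx²) = −2γx·e^(−γx²).
Normalization: ∫|φ|² dx = 0.78528.
⟨x⟩ = -0.37839, ⟨x²⟩ = 0.52771 ⇒ Δx = 0.62010.
⟨p⟩ = 0.0000, ⟨p²⟩ = 6.3197 ⇒ Δp = 2.5139.
Δx·Δp = 1.5589.

1.56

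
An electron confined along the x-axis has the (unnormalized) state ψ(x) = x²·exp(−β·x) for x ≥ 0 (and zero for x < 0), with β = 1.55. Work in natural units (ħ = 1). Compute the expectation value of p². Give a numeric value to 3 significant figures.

p² ψ = −ħ² d²ψ/dx²; ⟨p²⟩ = −ħ² ∫ ψ*·ψ'' dx / ∫|ψ|² dx.
Differentiate x²·exp(−β·x) with the product rule; every integrand then reduces to terms xʲ·e^(−2βx) on [0, ∞), with ∫₀^∞ xʲ·e^(−2βx) dx = j!/(2β)^(j+1).
State is unnormalized: ∫|ψ|² dx = 0.083831, and ∫ψ*·(−ħ² ψ'') dx = 0.067134, so ⟨p²⟩ = 0.067134 / 0.083831.
⟨p²⟩ = 0.80083.

0.801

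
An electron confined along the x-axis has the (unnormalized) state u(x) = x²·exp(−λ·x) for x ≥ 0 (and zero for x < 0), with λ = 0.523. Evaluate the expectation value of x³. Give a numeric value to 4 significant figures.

⟨x³⟩ = ∫ x³·|u|² dx / ∫|u|² dx (integrals over the domain).
Every integrand reduces to terms xʲ·e^(−2λx) on [0, ∞); use ∫₀^∞ xʲ·e^(−2λx) dx = j!/(2λ)^(j+1).
State is unnormalized: ∫|u|² dx = 19.167, and ∫u*·x³·u dx = 3517.0, so ⟨x³⟩ = 3517.0 / 19.167.
⟨x³⟩ = 183.50.

183.5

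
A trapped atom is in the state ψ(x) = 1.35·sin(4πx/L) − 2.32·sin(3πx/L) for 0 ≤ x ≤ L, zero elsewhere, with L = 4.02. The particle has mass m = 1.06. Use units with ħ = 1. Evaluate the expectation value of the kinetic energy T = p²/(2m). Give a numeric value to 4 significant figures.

T = −(ħ²/2m) d²/dx², so ⟨T⟩ = −(ħ²/2m) ∫ ψ*·ψ'' dx / ∫|ψ|² dx; with m = 1.06.
d²/dx² sin(jπx/L) = −(jπ/L)²·sin(jπx/L); on 0 ≤ x ≤ L, ∫sin²(jπx/L) dx = L/2 and ∫sin(jπx/L)·sin(lπx/L) dx = 0 for j ≠ l, so only diagonal terms survive in ∫|ψ|² and ∫ψ·ψ″; ∫ψ·ψ′ dx = [ψ²/2] between the walls = 0.
State is unnormalized: ∫|ψ|² dx = 14.482, and ∫ψ*·(−ħ²/2m · ψ'') dx = 44.934, so ⟨T⟩ = 44.934 / 14.482.
⟨T⟩ = 3.1028.

3.103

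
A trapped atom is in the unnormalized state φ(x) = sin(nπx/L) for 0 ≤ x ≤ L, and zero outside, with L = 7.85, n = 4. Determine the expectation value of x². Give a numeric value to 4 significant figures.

⟨x²⟩ = ∫ x²·|φ|² dx / ∫|φ|² dx (integrals over the domain).
With sin²θ = (1 − cos2θ)/2 on 0 ≤ x ≤ L: ∫sin²(nπx/L) dx = L/2, ∫x·sin²(nπx/L) dx = L²/4, ∫x²·sin²(nπx/L) dx = L³·(1/6 − 1/(4n²π²)); higher powers xᵏ the same way, integrating xᵏ·cos(2nπx/L) by parts.
State is unnormalized: ∫|φ|² dx = 3.9250, and ∫φ*·x²·φ dx = 79.857, so ⟨x²⟩ = 79.857 / 3.9250.
⟨x²⟩ = 20.346.

20.35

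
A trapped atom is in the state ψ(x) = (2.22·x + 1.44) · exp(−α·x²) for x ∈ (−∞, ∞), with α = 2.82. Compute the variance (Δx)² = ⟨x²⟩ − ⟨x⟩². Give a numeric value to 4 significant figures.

0.06854

Compute ⟨x⟩ and ⟨x²⟩ separately, then (Δx)² = ⟨x²⟩ − ⟨x⟩².
Expand each integrand as polynomial × e^(−2αx²) and use ∫x^(2j)·e^(−2αx²) dx = (2j−1)!!/(4α)^j · √(π/(2α)), odd powers → 0; here √(π/(2α)) = 0.74634.
Normalization: ∫|ψ|² dx = 1.8737.
⟨x⟩ = 0.22577 and ⟨x²⟩ = 0.11951.
(Δx)² = 0.11951 − (0.22577)² = 0.068536.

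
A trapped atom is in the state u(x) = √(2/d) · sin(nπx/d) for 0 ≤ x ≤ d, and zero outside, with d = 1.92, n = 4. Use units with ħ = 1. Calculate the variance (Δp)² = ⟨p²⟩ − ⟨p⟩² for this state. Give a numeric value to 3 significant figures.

Compute ⟨p⟩ and ⟨p²⟩ separately; (Δp)² = ⟨p²⟩ − ⟨p⟩².
d/dx sin(nπx/d) = (nπ/d)·cos(nπx/d) and d²/dx² sin(nπx/d) = −(nπ/d)²·sin(nπx/d); on 0 ≤ x ≤ d, ∫sin²(nπx/d) dx = d/2 and ∫sin(nπx/d)·cos(nπx/d) dx = 0.
⟨p⟩ = 0.0000 and ⟨p²⟩ = 42.837.
(Δp)² = 42.837 − (0.0000)² = 42.837.

42.8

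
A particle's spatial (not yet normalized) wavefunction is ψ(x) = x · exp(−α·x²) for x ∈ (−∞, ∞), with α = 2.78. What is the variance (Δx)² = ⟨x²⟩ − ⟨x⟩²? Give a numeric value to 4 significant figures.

0.2698

Compute ⟨x⟩ and ⟨x²⟩ separately, then (Δx)² = ⟨x²⟩ − ⟨x⟩².
Expand each integrand as polynomial × e^(−2αx²) and use ∫x^(2j)·e^(−2αx²) dx = (2j−1)!!/(4α)^j · √(π/(2α)), odd powers → 0; here √(π/(2α)) = 0.75169.
Normalization: ∫|ψ|² dx = 0.067598.
⟨x⟩ = 0.0000 and ⟨x²⟩ = 0.26978.
(Δx)² = 0.26978 − (0.0000)² = 0.26978.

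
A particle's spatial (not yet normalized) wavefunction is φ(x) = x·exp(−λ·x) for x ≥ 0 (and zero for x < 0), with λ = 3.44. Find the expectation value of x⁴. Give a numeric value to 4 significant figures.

0.1607

⟨x⁴⟩ = ∫ x⁴·|φ|² dx / ∫|φ|² dx (integrals over the domain).
Every integrand reduces to terms xʲ·e^(−2λx) on [0, ∞); use ∫₀^∞ xʲ·e^(−2λx) dx = j!/(2λ)^(j+1).
State is unnormalized: ∫|φ|² dx = 0.0061414, and ∫φ*·x⁴·φ dx = 0.00098676, so ⟨x⁴⟩ = 0.00098676 / 0.0061414.
⟨x⁴⟩ = 0.16068.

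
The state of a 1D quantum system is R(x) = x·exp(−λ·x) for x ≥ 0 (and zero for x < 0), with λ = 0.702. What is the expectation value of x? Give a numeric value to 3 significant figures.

⟨x⟩ = ∫ x·|R|² dx / ∫|R|² dx (integrals over the domain).
Every integrand reduces to terms xʲ·e^(−2λx) on [0, ∞); use ∫₀^∞ xʲ·e^(−2λx) dx = j!/(2λ)^(j+1).
State is unnormalized: ∫|R|² dx = 0.72265, and ∫R*·x·R dx = 1.5441, so ⟨x⟩ = 1.5441 / 0.72265.
⟨x⟩ = 2.1368.

2.14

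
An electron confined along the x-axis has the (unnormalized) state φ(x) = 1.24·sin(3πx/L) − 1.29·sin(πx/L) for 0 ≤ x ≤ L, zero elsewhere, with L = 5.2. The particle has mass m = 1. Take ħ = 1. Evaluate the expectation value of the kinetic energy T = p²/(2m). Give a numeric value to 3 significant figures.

0.884

T = −(ħ²/2m) d²/dx², so ⟨T⟩ = −(ħ²/2m) ∫ φ*·φ'' dx / ∫|φ|² dx; with m = 1.
d²/dx² sin(jπx/L) = −(jπ/L)²·sin(jπx/L); on 0 ≤ x ≤ L, ∫sin²(jπx/L) dx = L/2 and ∫sin(jπx/L)·sin(lπx/L) dx = 0 for j ≠ l, so only diagonal terms survive in ∫|φ|² and ∫φ·φ″; ∫φ·φ′ dx = [φ²/2] between the walls = 0.
State is unnormalized: ∫|φ|² dx = 8.3244, and ∫φ*·(−ħ²/2m · φ'') dx = 7.3559, so ⟨T⟩ = 7.3559 / 8.3244.
⟨T⟩ = 0.88366.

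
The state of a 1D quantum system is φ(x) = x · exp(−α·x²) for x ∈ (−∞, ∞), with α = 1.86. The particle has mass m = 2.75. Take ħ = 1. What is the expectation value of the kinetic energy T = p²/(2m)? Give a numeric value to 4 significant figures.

1.015

T = −(ħ²/2m) d²/dx², so ⟨T⟩ = −(ħ²/2m) ∫ φ*·φ'' dx / ∫|φ|² dx; with m = 2.75.
Expand each integrand as polynomial × e^(−2αx²) and use ∫x^(2j)·e^(−2αx²) dx = (2j−1)!!/(4α)^j · √(π/(2α)), odd powers → 0; here √(π/(2α)) = 0.91897. Differentiate with the product rule, d/dx e^(−αx²) = −2αx·e^(−αx²).
State is unnormalized: ∫|φ|² dx = 0.12352, and ∫φ*·(−ħ²/2m · φ'') dx = 0.12531, so ⟨T⟩ = 0.12531 / 0.12352.
⟨T⟩ = 1.0145.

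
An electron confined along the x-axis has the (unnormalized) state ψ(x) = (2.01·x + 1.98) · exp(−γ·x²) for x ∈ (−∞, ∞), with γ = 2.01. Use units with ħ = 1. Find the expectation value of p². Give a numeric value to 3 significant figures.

p² ψ = −ħ² d²ψ/dx²; ⟨p²⟩ = −ħ² ∫ ψ*·ψ'' dx / ∫|ψ|² dx.
Expand each integrand as polynomial × e^(−2γx²) and use ∫x^(2j)·e^(−2γx²) dx = (2j−1)!!/(4γ)^j · √(π/(2γ)), odd powers → 0; here √(π/(2γ)) = 0.88402. Differentiate with the product rule, d/dx e^(−γx²) = −2γx·e^(−γx²).
State is unnormalized: ∫|ψ|² dx = 3.9099, and ∫ψ*·(−ħ² ψ'') dx = 9.6447, so ⟨p²⟩ = 9.6447 / 3.9099.
⟨p²⟩ = 2.4667.

2.47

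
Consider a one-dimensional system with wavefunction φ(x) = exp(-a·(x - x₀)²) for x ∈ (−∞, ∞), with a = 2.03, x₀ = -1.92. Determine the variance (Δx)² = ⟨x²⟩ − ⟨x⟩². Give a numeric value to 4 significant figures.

0.1232

Compute ⟨x⟩ and ⟨x²⟩ separately, then (Δx)² = ⟨x²⟩ − ⟨x⟩².
Gaussian moments (u = x − x₀): ∫u^(2j)·e^(−2au²) du = (2j−1)!!/(4a)^j · √(π/(2a)), odd powers integrate to 0; here √(π/(2a)) = 0.87965.
Normalization: ∫|φ|² dx = 0.87965.
⟨x⟩ = -1.9200 and ⟨x²⟩ = 3.8096.
(Δx)² = 3.8096 − (-1.9200)² = 0.12315.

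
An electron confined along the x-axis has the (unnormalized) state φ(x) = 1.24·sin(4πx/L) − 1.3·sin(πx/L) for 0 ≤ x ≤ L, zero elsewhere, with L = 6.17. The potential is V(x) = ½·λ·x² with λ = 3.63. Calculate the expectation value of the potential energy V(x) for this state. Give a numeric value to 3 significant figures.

22.1

⟨V⟩ = ∫ V(x)·|φ|² dx / ∫|φ|² dx.
On 0 ≤ x ≤ L (j ≠ l): ∫sin²(jπx/L) dx = L/2, ∫sin(jπx/L)·sin(lπx/L) dx = 0; diagonal moments ∫x·sin²(jπx/L) dx = L²/4, ∫x²·sin²(jπx/L) dx = L³·(1/6 − 1/(4j²π²)); cross terms ∫x·sin(jπx/L)·sin(lπx/L) dx = 0 for j + l even and −4jlL²/(π²(j² − l²)²) for j + l odd, ∫x²·sin(jπx/L)·sin(lπx/L) dx = (−1)^(j+l)·4jlL³/(π²(j² − l²)²); higher powers the same way via product-to-sum and parts.
State is unnormalized: ∫|φ|² dx = 9.9571, and ∫φ*·V(x)·φ dx = 219.95, so ⟨V⟩ = 219.95 / 9.9571.
⟨V⟩ = 22.089.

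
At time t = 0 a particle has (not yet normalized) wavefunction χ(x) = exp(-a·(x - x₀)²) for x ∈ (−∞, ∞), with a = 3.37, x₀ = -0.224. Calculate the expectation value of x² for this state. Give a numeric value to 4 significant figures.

⟨x²⟩ = ∫ x²·|χ|² dx / ∫|χ|² dx (integrals over the domain).
Gaussian moments (u = x − x₀): ∫u^(2j)·e^(−2au²) du = (2j−1)!!/(4a)^j · √(π/(2a)), odd powers integrate to 0; here √(π/(2a)) = 0.68272.
State is unnormalized: ∫|χ|² dx = 0.68272, and ∫χ*·x²·χ dx = 0.084904, so ⟨x²⟩ = 0.084904 / 0.68272.
⟨x²⟩ = 0.12436.

0.1244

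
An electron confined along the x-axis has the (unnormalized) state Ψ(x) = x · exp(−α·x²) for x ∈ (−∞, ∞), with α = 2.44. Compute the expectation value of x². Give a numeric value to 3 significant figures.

⟨x²⟩ = ∫ x²·|Ψ|² dx / ∫|Ψ|² dx (integrals over the domain).
Expand each integrand as polynomial × e^(−2αx²) and use ∫x^(2j)·e^(−2αx²) dx = (2j−1)!!/(4α)^j · √(π/(2α)), odd powers → 0; here √(π/(2α)) = 0.80235.
State is unnormalized: ∫|Ψ|² dx = 0.082208, and ∫Ψ*·x²·Ψ dx = 0.025269, so ⟨x²⟩ = 0.025269 / 0.082208.
⟨x²⟩ = 0.30738.

0.307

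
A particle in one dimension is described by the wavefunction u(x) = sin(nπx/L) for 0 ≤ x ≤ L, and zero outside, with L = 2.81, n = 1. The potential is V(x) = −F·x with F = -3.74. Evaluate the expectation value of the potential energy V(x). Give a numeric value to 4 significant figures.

5.255

⟨V⟩ = ∫ V(x)·|u|² dx / ∫|u|² dx.
With sin²θ = (1 − cos2θ)/2 on 0 ≤ x ≤ L: ∫sin²(nπx/L) dx = L/2, ∫x·sin²(nπx/L) dx = L²/4, ∫x²·sin²(nπx/L) dx = L³·(1/6 − 1/(4n²π²)); higher powers xᵏ the same way, integrating xᵏ·cos(2nπx/L) by parts.
State is unnormalized: ∫|u|² dx = 1.4050, and ∫u*·V(x)·u dx = 7.3829, so ⟨V⟩ = 7.3829 / 1.4050.
⟨V⟩ = 5.2547.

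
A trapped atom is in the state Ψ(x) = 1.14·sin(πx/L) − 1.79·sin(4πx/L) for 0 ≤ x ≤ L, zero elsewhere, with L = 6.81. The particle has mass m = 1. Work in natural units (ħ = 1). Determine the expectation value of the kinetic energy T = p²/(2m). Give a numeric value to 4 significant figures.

T = −(ħ²/2m) d²/dx², so ⟨T⟩ = −(ħ²/2m) ∫ Ψ*·Ψ'' dx / ∫|Ψ|² dx; with m = 1.
d²/dx² sin(jπx/L) = −(jπ/L)²·sin(jπx/L); on 0 ≤ x ≤ L, ∫sin²(jπx/L) dx = L/2 and ∫sin(jπx/L)·sin(lπx/L) dx = 0 for j ≠ l, so only diagonal terms survive in ∫|Ψ|² and ∫Ψ·Ψ″; ∫Ψ·Ψ′ dx = [Ψ²/2] between the walls = 0.
State is unnormalized: ∫|Ψ|² dx = 15.335, and ∫Ψ*·(−ħ²/2m · Ψ'') dx = 19.045, so ⟨T⟩ = 19.045 / 15.335.
⟨T⟩ = 1.2420.

1.242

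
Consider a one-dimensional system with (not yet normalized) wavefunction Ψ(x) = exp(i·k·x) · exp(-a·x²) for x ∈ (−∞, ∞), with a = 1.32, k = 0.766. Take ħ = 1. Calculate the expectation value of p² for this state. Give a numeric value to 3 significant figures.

p² Ψ = −ħ² d²Ψ/dx²; ⟨p²⟩ = −ħ² ∫ Ψ*·Ψ'' dx / ∫|Ψ|² dx.
Gaussian moments: ∫x^(2j)·e^(−2ax²) dx = (2j−1)!!/(4a)^j · √(π/(2a)), odd powers integrate to 0; here √(π/(2a)) = 1.0909. Derivatives: Ψ′ = (ik − 2ax)·Ψ, Ψ″ = ((ik − 2ax)² − 2a)·Ψ; the odd-in-x pieces drop out.
State is unnormalized: ∫|Ψ|² dx = 1.0909, and ∫Ψ*·(−ħ² Ψ'') dx = 2.0800, so ⟨p²⟩ = 2.0800 / 1.0909.
⟨p²⟩ = 1.9068.

1.91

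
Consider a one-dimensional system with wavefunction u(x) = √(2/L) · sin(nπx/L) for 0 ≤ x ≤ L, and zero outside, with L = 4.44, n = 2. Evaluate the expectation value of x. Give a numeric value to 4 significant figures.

2.220

⟨x⟩ = ∫ x·|u|² dx (integrals over the domain).
With sin²θ = (1 − cos2θ)/2 on 0 ≤ x ≤ L: ∫sin²(nπx/L) dx = L/2, ∫x·sin²(nπx/L) dx = L²/4, ∫x²·sin²(nπx/L) dx = L³·(1/6 − 1/(4n²π²)); higher powers xᵏ the same way, integrating xᵏ·cos(2nπx/L) by parts.
⟨x⟩ = 2.2200.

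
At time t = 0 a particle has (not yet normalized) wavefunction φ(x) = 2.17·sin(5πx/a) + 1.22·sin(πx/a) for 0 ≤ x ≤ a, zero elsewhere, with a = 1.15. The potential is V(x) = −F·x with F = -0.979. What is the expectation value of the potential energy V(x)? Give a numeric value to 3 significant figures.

⟨V⟩ = ∫ V(x)·|φ|² dx / ∫|φ|² dx.
On 0 ≤ x ≤ a (j ≠ l): ∫sin²(jπx/a) dx = a/2, ∫sin(jπx/a)·sin(lπx/a) dx = 0; diagonal moments ∫x·sin²(jπx/a) dx = a²/4, ∫x²·sin²(jπx/a) dx = a³·(1/6 − 1/(4j²π²)); cross terms ∫x·sin(jπx/a)·sin(lπx/a) dx = 0 for j + l even and −4jla²/(π²(j² − l²)²) for j + l odd, ∫x²·sin(jπx/a)·sin(lπx/a) dx = (−1)^(j+l)·4jla³/(π²(j² − l²)²); higher powers the same way via product-to-sum and parts.
State is unnormalized: ∫|φ|² dx = 3.5634, and ∫φ*·V(x)·φ dx = 2.0060, so ⟨V⟩ = 2.0060 / 3.5634.
⟨V⟩ = 0.56293.

0.563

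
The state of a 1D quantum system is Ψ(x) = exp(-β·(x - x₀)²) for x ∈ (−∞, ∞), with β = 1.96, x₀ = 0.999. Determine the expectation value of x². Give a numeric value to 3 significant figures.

⟨x²⟩ = ∫ x²·|Ψ|² dx / ∫|Ψ|² dx (integrals over the domain).
Gaussian moments (u = x − x₀): ∫u^(2j)·e^(−2βu²) du = (2j−1)!!/(4β)^j · √(π/(2β)), odd powers integrate to 0; here √(π/(2β)) = 0.89522.
State is unnormalized: ∫|Ψ|² dx = 0.89522, and ∫Ψ*·x²·Ψ dx = 1.0076, so ⟨x²⟩ = 1.0076 / 0.89522.
⟨x²⟩ = 1.1256.

1.13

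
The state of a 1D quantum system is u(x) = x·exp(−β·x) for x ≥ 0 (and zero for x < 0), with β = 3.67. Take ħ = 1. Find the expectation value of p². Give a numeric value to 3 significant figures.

13.5

p² u = −ħ² d²u/dx²; ⟨p²⟩ = −ħ² ∫ u*·u'' dx / ∫|u|² dx.
Differentiate x·exp(−β·x) with the product rule; every integrand then reduces to terms xʲ·e^(−2βx) on [0, ∞), with ∫₀^∞ xʲ·e^(−2βx) dx = j!/(2β)^(j+1).
State is unnormalized: ∫|u|² dx = 0.0050576, and ∫u*·(−ħ² u'') dx = 0.068120, so ⟨p²⟩ = 0.068120 / 0.0050576.
⟨p²⟩ = 13.469.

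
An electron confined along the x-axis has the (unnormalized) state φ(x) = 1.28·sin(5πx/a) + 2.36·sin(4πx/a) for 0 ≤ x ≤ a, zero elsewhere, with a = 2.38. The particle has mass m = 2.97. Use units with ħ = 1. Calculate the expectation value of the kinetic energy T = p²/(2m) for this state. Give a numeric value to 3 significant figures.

5.29

T = −(ħ²/2m) d²/dx², so ⟨T⟩ = −(ħ²/2m) ∫ φ*·φ'' dx / ∫|φ|² dx; with m = 2.97.
d²/dx² sin(jπx/a) = −(jπ/a)²·sin(jπx/a); on 0 ≤ x ≤ a, ∫sin²(jπx/a) dx = a/2 and ∫sin(jπx/a)·sin(lπx/a) dx = 0 for j ≠ l, so only diagonal terms survive in ∫|φ|² and ∫φ·φ″; ∫φ·φ′ dx = [φ²/2] between the walls = 0.
State is unnormalized: ∫|φ|² dx = 8.5775, and ∫φ*·(−ħ²/2m · φ'') dx = 45.404, so ⟨T⟩ = 45.404 / 8.5775.
⟨T⟩ = 5.2934.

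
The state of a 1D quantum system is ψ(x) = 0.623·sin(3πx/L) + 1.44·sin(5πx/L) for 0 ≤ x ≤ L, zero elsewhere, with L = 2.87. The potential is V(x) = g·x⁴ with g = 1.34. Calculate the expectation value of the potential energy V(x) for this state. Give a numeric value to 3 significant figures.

⟨V⟩ = ∫ V(x)·|ψ|² dx / ∫|ψ|² dx.
On 0 ≤ x ≤ L (j ≠ l): ∫sin²(jπx/L) dx = L/2, ∫sin(jπx/L)·sin(lπx/L) dx = 0; diagonal moments ∫x·sin²(jπx/L) dx = L²/4, ∫x²·sin²(jπx/L) dx = L³·(1/6 − 1/(4j²π²)); cross terms ∫x·sin(jπx/L)·sin(lπx/L) dx = 0 for j + l even and −4jlL²/(π²(j² − l²)²) for j + l odd, ∫x²·sin(jπx/L)·sin(lπx/L) dx = (−1)^(j+l)·4jlL³/(π²(j² − l²)²); higher powers the same way via product-to-sum and parts.
State is unnormalized: ∫|ψ|² dx = 3.5326, and ∫ψ*·V(x)·ψ dx = 81.227, so ⟨V⟩ = 81.227 / 3.5326.
⟨V⟩ = 22.994.

23.0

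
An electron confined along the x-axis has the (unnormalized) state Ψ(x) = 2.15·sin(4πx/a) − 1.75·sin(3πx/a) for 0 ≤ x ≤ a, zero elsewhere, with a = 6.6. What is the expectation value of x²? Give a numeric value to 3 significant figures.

22.8

⟨x²⟩ = ∫ x²·|Ψ|² dx / ∫|Ψ|² dx (integrals over the domain).
On 0 ≤ x ≤ a (j ≠ l): ∫sin²(jπx/a) dx = a/2, ∫sin(jπx/a)·sin(lπx/a) dx = 0; diagonal moments ∫x·sin²(jπx/a) dx = a²/4, ∫x²·sin²(jπx/a) dx = a³·(1/6 − 1/(4j²π²)); cross terms ∫x·sin(jπx/a)·sin(lπx/a) dx = 0 for j + l even and −4jla²/(π²(j² − l²)²) for j + l odd, ∫x²·sin(jπx/a)·sin(lπx/a) dx = (−1)^(j+l)·4jla³/(π²(j² − l²)²); higher powers the same way via product-to-sum and parts.
State is unnormalized: ∫|Ψ|² dx = 25.361, and ∫Ψ*·x²·Ψ dx = 578.38, so ⟨x²⟩ = 578.38 / 25.361.
⟨x²⟩ = 22.806.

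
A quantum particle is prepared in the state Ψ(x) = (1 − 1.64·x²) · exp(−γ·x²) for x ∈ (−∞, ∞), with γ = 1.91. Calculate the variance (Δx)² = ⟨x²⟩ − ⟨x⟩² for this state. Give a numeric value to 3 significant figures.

Compute ⟨x⟩ and ⟨x²⟩ separately, then (Δx)² = ⟨x²⟩ − ⟨x⟩².
Expand each integrand as polynomial × e^(−2γx²) and use ∫x^(2j)·e^(−2γx²) dx = (2j−1)!!/(4γ)^j · √(π/(2γ)), odd powers → 0; here √(π/(2γ)) = 0.90687.
Normalization: ∫|Ψ|² dx = 0.64289.
⟨x⟩ = 0.0000 and ⟨x²⟩ = 0.074449.
(Δx)² = 0.074449 − (0.0000)² = 0.074449.

0.0744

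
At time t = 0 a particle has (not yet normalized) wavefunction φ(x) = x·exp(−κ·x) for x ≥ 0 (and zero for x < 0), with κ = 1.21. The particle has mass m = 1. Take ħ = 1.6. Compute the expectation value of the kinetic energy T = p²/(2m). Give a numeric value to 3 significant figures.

1.87

T = −(ħ²/2m) d²/dx², so ⟨T⟩ = −(ħ²/2m) ∫ φ*·φ'' dx / ∫|φ|² dx; with m = 1.
Differentiate x·exp(−κ·x) with the product rule; every integrand then reduces to terms xʲ·e^(−2κx) on [0, ∞), with ∫₀^∞ xʲ·e^(−2κx) dx = j!/(2κ)^(j+1).
State is unnormalized: ∫|φ|² dx = 0.14112, and ∫φ*·(−ħ²/2m · φ'') dx = 0.26446, so ⟨T⟩ = 0.26446 / 0.14112.
⟨T⟩ = 1.8740.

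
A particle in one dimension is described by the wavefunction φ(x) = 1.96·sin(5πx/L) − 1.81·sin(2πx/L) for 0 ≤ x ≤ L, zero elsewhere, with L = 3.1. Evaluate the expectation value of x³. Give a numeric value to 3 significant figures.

7.91

⟨x³⟩ = ∫ x³·|φ|² dx / ∫|φ|² dx (integrals over the domain).
On 0 ≤ x ≤ L (j ≠ l): ∫sin²(jπx/L) dx = L/2, ∫sin(jπx/L)·sin(lπx/L) dx = 0; diagonal moments ∫x·sin²(jπx/L) dx = L²/4, ∫x²·sin²(jπx/L) dx = L³·(1/6 − 1/(4j²π²)); cross terms ∫x·sin(jπx/L)·sin(lπx/L) dx = 0 for j + l even and −4jlL²/(π²(j² − l²)²) for j + l odd, ∫x²·sin(jπx/L)·sin(lπx/L) dx = (−1)^(j+l)·4jlL³/(π²(j² − l²)²); higher powers the same way via product-to-sum and parts.
State is unnormalized: ∫|φ|² dx = 11.032, and ∫φ*·x³·φ dx = 87.305, so ⟨x³⟩ = 87.305 / 11.032.
⟨x³⟩ = 7.9135.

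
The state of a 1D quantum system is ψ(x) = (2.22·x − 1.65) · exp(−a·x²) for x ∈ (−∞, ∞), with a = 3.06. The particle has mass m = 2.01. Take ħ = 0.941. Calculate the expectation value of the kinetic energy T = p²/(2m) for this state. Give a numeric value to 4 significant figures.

T = −(ħ²/2m) d²/dx², so ⟨T⟩ = −(ħ²/2m) ∫ ψ*·ψ'' dx / ∫|ψ|² dx; with m = 2.01.
Expand each integrand as polynomial × e^(−2ax²) and use ∫x^(2j)·e^(−2ax²) dx = (2j−1)!!/(4a)^j · √(π/(2a)), odd powers → 0; here √(π/(2a)) = 0.71647. Differentiate with the product rule, d/dx e^(−ax²) = −2ax·e^(−ax²).
State is unnormalized: ∫|ψ|² dx = 2.2391, and ∫ψ*·(−ħ²/2m · ψ'') dx = 1.8981, so ⟨T⟩ = 1.8981 / 2.2391.
⟨T⟩ = 0.84771.

0.8477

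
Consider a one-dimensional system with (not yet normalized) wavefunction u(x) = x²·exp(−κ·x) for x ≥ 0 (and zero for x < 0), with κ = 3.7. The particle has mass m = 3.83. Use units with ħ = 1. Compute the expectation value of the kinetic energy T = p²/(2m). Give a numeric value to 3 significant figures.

0.596

T = −(ħ²/2m) d²/dx², so ⟨T⟩ = −(ħ²/2m) ∫ u*·u'' dx / ∫|u|² dx; with m = 3.83.
Differentiate x²·exp(−κ·x) with the product rule; every integrand then reduces to terms xʲ·e^(−2κx) on [0, ∞), with ∫₀^∞ xʲ·e^(−2κx) dx = j!/(2κ)^(j+1).
State is unnormalized: ∫|u|² dx = 0.0010816, and ∫u*·(−ħ²/2m · u'') dx = 0.00064433, so ⟨T⟩ = 0.00064433 / 0.0010816.
⟨T⟩ = 0.59574.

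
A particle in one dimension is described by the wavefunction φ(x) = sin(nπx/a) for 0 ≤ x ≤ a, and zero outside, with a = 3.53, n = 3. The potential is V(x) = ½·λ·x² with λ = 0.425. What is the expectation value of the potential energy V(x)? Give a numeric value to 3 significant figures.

0.868

⟨V⟩ = ∫ V(x)·|φ|² dx / ∫|φ|² dx.
With sin²θ = (1 − cos2θ)/2 on 0 ≤ x ≤ a: ∫sin²(nπx/a) dx = a/2, ∫x·sin²(nπx/a) dx = a²/4, ∫x²·sin²(nπx/a) dx = a³·(1/6 − 1/(4n²π²)); higher powers xᵏ the same way, integrating xᵏ·cos(2nπx/a) by parts.
State is unnormalized: ∫|φ|² dx = 1.7650, and ∫φ*·V(x)·φ dx = 1.5316, so ⟨V⟩ = 1.5316 / 1.7650.
⟨V⟩ = 0.86774.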